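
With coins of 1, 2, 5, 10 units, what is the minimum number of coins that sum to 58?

58 − 5×10→8 − 1×5→3 − 1×2→1 − 1×1→0
Total coins = 5 + 1 + 1 + 1 = 8

8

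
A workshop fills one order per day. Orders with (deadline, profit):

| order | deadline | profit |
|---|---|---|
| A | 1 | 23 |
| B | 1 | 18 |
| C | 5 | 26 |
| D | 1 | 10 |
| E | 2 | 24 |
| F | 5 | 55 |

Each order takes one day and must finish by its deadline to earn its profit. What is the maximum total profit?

128

Sort by profit descending; place each in the latest free slot ≤ its deadline.
By profit: F(d5,55), C(d5,26), E(d2,24), A(d1,23), B(d1,18), D(d1,10)
F→slot 5; C→slot 4; E→slot 2; A→slot 1; B skipped; D skipped.
Profit = 23 + 24 + 26 + 55 = 128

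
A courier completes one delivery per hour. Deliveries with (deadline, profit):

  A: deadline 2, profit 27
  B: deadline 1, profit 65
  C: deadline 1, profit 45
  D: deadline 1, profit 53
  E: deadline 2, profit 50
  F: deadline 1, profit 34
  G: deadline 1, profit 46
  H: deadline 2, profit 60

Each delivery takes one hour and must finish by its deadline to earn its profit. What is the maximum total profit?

125

Take jobs in profit order; each goes to the latest open slot no later than its deadline.
Profit order: B=65 H=60 D=53 E=50 G=46 C=45 F=34 A=27
Assign: B→slot 1, H→slot 2, D skipped, E skipped, G skipped, C skipped, F skipped, A skipped.
Slots: [1:B] [2:H]
Profit = 65 + 60 = 125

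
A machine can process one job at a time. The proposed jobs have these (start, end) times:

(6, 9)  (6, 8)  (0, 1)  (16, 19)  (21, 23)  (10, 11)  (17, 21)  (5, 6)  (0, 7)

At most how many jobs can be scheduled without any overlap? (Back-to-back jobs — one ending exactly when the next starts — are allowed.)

6

Sort by end time and greedily take each interval whose start is ≥ the last chosen end.
By end time: (0,1), (5,6), (0,7), (6,8), (6,9), (10,11), (16,19), (17,21), (21,23).
Pick (0,1); next start ≥ 1 → (5,6); next start ≥ 6 → (6,8); next start ≥ 8 → (10,11); next start ≥ 11 → (16,19); next start ≥ 19 → (21,23).
Selected 6 jobs.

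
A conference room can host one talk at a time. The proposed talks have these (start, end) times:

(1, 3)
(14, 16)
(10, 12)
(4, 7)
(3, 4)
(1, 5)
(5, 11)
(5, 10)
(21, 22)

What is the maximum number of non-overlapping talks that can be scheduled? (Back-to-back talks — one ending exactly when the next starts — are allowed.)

By end time: (1,3), (3,4), (1,5), (4,7), (5,10), (5,11), (10,12), (14,16), (21,22).
Pick (1,3); next start ≥ 3 → (3,4); next start ≥ 4 → (4,7); next start ≥ 7 → (10,12); next start ≥ 12 → (14,16); next start ≥ 16 → (21,22).
Selected 6 talks.

6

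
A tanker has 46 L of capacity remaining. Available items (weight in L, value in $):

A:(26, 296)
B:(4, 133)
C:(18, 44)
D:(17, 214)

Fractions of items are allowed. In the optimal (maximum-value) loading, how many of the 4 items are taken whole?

2

Greedy by value/weight ratio, highest first.
Ratios (sorted): B 33.25, D 12.59, A 11.38, C 2.44
take B (4 @ 133); take D (17 @ 214); take 25/26 of A → 284.62. Capacity used 46/46.
2 item(s) taken whole; one partial (take 25/26 of A).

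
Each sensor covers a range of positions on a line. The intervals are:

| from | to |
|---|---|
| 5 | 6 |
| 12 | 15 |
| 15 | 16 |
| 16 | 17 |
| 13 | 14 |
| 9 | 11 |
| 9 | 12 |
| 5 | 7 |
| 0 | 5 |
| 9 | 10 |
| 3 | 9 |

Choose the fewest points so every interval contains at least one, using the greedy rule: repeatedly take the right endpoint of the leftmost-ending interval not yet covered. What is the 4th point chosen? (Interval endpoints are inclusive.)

16

Sorted: [0,5] [5,6] [5,7] [3,9] [9,10] [9,11] [9,12] [13,14] [12,15] [15,16] [16,17]
{[0,5],[5,6],[5,7],[3,9]} hit by 5; {[9,10],[9,11],[9,12]} hit by 10; {[13,14],[12,15]} hit by 14; {[15,16],[16,17]} hit by 16.
Points: 5, 10, 14, 16 (4 total).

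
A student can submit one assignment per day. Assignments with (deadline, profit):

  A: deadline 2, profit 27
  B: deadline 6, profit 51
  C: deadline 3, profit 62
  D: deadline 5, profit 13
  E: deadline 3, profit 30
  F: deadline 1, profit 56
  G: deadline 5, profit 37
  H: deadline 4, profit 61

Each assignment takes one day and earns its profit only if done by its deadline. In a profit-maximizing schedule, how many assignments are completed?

6

By profit: C(d3,62), H(d4,61), F(d1,56), B(d6,51), G(d5,37), E(d3,30), A(d2,27), D(d5,13)
C→slot 3; H→slot 4; F→slot 1; B→slot 6; G→slot 5; E→slot 2; A skipped; D skipped.
6 of 8 scheduled.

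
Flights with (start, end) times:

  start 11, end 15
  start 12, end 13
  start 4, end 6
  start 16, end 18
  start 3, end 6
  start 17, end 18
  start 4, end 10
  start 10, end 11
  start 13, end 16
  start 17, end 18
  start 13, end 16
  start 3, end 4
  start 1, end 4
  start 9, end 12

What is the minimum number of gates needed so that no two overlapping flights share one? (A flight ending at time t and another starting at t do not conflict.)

starts: [1, 3, 3, 4, 4, 9, 10, 11, 12, 13, 13, 16, 17, 17]
ends:   [4, 4, 6, 6, 10, 11, 12, 13, 15, 16, 16, 18, 18, 18]
s1→1 s3→2 s3→3  — peak 3.

3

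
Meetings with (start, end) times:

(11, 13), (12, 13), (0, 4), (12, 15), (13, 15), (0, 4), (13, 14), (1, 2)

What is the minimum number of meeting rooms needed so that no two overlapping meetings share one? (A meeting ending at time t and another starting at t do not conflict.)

Count concurrent intervals with a sweep; the peak is the room count.
Events (time:±→running): 0:+→1 0:+→2 1:+→3 … peak 3.

3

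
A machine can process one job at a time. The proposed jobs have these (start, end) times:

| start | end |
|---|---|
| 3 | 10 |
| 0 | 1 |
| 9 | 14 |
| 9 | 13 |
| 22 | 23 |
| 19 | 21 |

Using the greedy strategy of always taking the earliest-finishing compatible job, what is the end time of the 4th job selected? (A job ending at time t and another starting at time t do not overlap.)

Sort by end time and greedily take each interval whose start is ≥ the last chosen end.
Sorted by end: (0,1)  (3,10)  (9,13)  (9,14)  (19,21)  (22,23)
take (0,1); take (3,10); take (19,21); take (22,23).
Selected: (0,1) (3,10) (19,21) (22,23)

23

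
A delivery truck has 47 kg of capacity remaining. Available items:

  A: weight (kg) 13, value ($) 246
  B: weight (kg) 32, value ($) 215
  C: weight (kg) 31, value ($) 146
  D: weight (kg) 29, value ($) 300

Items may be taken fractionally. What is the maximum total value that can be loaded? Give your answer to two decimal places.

Greedy by value/weight ratio, highest first.
Order: A (246/13=18.92) > D (300/29=10.34) > B (215/32=6.72) > C (146/31=4.71)
Fill: take A (13 @ 246) → take D (29 @ 300) → take 5/32 of B → 33.59; 47/47 used.
Total value = 579.59

579.59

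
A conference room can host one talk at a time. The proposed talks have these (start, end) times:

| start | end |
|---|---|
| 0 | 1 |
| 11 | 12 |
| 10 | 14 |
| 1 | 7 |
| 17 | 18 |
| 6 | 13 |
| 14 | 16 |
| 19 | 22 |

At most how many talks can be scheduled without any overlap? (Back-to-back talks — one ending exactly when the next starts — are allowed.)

6

Greedy by earliest finish: after sorting by end time, pick each interval compatible with the last pick.
Sorted by end: (0,1)  (1,7)  (11,12)  (6,13)  (10,14)  (14,16)  (17,18)  (19,22)
take (0,1); take (1,7); take (11,12); skip (6,13); take (14,16); take (17,18); take (19,22).
Selected 6 talks.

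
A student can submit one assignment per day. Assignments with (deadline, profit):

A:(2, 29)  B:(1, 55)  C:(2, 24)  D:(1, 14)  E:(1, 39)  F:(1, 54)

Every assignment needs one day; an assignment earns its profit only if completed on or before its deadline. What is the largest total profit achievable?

Take jobs in profit order; each goes to the latest open slot no later than its deadline.
By profit: B(d1,55), F(d1,54), E(d1,39), A(d2,29), C(d2,24), D(d1,14)
B→slot 1; F skipped; E skipped; A→slot 2; C skipped; D skipped.
Profit = 55 + 29 = 84

84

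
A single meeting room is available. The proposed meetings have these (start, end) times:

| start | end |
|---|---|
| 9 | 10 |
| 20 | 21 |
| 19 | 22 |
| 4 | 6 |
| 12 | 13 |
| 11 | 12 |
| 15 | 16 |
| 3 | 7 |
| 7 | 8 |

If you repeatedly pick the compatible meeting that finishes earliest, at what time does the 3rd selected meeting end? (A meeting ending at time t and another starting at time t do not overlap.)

Greedy by earliest finish: after sorting by end time, pick each interval compatible with the last pick.
Sorted by end: (4,6)  (3,7)  (7,8)  (9,10)  (11,12)  (12,13)  (15,16)  (20,21)  (19,22)
take (4,6); take (7,8); take (9,10); take (11,12); take (12,13); take (15,16); take (20,21).
Selected: (4,6) (7,8) (9,10) (11,12) (12,13) (15,16) (20,21)

10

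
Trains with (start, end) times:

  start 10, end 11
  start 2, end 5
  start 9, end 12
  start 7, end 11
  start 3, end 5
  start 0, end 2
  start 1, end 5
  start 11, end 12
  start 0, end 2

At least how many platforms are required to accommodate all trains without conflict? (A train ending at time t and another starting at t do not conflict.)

The answer is the maximum number of intervals overlapping at any instant.
Events (time:±→running): 0:+→1 0:+→2 1:+→3 … peak 3.

3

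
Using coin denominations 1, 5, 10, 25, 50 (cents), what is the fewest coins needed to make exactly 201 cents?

Greedy: take as many of the largest coin as possible, then repeat with the remainder.
201 − 4×50→1 − 1×1→0
Total coins = 4 + 1 = 5

5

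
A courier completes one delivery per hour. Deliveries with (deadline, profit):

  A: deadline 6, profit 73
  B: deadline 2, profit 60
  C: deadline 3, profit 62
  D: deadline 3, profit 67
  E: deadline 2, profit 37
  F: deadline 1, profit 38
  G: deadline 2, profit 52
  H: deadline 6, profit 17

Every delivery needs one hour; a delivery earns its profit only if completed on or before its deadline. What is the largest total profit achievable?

279

Take jobs in profit order; each goes to the latest open slot no later than its deadline.
Profit order: A=73 D=67 C=62 B=60 G=52 F=38 E=37 H=17
Assign: A→slot 6, D→slot 3, C→slot 2, B→slot 1, G skipped, F skipped, E skipped, H→slot 5.
Slots: [1:B] [2:C] [3:D] [5:H] [6:A]
Profit = 60 + 62 + 67 + 17 + 73 = 279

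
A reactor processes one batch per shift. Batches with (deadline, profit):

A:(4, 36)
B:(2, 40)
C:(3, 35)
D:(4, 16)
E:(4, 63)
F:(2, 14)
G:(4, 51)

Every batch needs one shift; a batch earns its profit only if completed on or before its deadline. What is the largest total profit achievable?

190

Take jobs in profit order; each goes to the latest open slot no later than its deadline.
By profit: E(d4,63), G(d4,51), B(d2,40), A(d4,36), C(d3,35), D(d4,16), F(d2,14)
E→slot 4; G→slot 3; B→slot 2; A→slot 1; C skipped; D skipped; F skipped.
Profit = 36 + 40 + 51 + 63 = 190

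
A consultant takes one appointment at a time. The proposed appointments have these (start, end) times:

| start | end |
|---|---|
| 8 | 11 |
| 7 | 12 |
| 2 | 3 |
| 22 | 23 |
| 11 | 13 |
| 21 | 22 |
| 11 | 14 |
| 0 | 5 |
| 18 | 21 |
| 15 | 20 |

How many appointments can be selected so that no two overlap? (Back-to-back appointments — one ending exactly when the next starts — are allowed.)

6

Sort by end time and greedily take each interval whose start is ≥ the last chosen end.
By end time: (2,3), (0,5), (8,11), (7,12), (11,13), (11,14), (15,20), (18,21), (21,22), (22,23).
Pick (2,3); next start ≥ 3 → (8,11); next start ≥ 11 → (11,13); next start ≥ 13 → (15,20); next start ≥ 20 → (21,22); next start ≥ 22 → (22,23).
Selected 6 appointments.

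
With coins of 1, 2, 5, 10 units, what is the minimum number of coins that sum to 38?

6

Use the largest denomination that fits, subtract, and repeat.
38 = 3×10 + 1×5 + 1×2 + 1×1
Total coins = 3 + 1 + 1 + 1 = 6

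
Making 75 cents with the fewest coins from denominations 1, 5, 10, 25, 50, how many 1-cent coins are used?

0

Greedy: take as many of the largest coin as possible, then repeat with the remainder.
75 − 1×50→25 − 1×25→0
Count of 1: 0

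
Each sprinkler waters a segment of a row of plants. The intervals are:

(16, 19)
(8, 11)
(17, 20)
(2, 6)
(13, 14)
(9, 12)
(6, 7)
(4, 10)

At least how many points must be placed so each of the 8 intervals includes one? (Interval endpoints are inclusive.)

4

Sorted: [2,6] [6,7] [4,10] [8,11] [9,12] [13,14] [16,19] [17,20]
{[2,6],[6,7],[4,10]} hit by 6; {[8,11],[9,12]} hit by 11; {[13,14]} hit by 14; {[16,19],[17,20]} hit by 19.
Points: 6, 11, 14, 19 (4 total).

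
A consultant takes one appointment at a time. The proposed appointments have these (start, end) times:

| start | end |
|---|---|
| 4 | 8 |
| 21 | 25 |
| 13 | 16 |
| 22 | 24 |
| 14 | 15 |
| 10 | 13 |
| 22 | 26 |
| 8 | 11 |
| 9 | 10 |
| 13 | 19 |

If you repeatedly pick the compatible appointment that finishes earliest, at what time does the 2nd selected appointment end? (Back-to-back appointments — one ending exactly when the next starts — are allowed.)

10

By end time: (4,8), (9,10), (8,11), (10,13), (14,15), (13,16), (13,19), (22,24), (21,25), (22,26).
Pick (4,8); next start ≥ 8 → (9,10); next start ≥ 10 → (10,13); next start ≥ 13 → (14,15); next start ≥ 15 → (22,24).
Selected: (4,8) (9,10) (10,13) (14,15) (22,24)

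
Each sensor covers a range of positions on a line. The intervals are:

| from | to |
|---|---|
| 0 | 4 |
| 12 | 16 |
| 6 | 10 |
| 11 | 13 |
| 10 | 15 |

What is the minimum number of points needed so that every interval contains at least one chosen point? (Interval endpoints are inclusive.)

3

By right end: [0,4]  [6,10]  [11,13]  [10,15]  [12,16]
[0,4] uncovered → point at 4; [6,10] uncovered → point at 10; [11,13] uncovered → point at 13.
Points: 4, 10, 13 (3 total).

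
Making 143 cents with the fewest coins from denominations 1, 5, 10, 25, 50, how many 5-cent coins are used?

1

143 = 2×50 + 1×25 + 1×10 + 1×5 + 3×1
Count of 5: 1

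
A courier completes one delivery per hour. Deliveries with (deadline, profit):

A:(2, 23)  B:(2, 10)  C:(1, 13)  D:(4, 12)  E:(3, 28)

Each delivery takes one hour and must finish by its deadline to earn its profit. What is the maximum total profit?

76

Profit order: E=28 A=23 C=13 D=12 B=10
Assign: E→slot 3, A→slot 2, C→slot 1, D→slot 4, B skipped.
Slots: [1:C] [2:A] [3:E] [4:D]
Profit = 13 + 23 + 28 + 12 = 76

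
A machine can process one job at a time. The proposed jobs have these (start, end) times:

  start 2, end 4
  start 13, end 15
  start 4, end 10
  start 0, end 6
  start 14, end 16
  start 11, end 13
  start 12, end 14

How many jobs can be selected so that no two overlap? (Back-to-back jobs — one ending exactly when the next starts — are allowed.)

4

Sort by end time and greedily take each interval whose start is ≥ the last chosen end.
By end time: (2,4), (0,6), (4,10), (11,13), (12,14), (13,15), (14,16).
Pick (2,4); next start ≥ 4 → (4,10); next start ≥ 10 → (11,13); next start ≥ 13 → (13,15).
Selected 4 jobs.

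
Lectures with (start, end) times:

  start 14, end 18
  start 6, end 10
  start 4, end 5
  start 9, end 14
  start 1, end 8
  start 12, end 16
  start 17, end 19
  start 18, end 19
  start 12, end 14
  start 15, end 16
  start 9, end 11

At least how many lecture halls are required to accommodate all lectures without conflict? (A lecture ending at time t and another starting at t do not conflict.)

3

Count concurrent intervals with a sweep; the peak is the room count.
Events (time:±→running): 1:+→1 4:+→2 5:-→1 6:+→2 8:-→1 9:+→2 9:+→3 … peak 3.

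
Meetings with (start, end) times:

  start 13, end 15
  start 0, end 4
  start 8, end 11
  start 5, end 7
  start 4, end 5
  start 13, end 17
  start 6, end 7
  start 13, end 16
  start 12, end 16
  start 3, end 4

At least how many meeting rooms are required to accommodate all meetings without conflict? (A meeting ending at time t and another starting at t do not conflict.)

Events (time:±→running): 0:+→1 3:+→2 4:-→1 4:-→0 4:+→1 5:-→0 5:+→1 6:+→2 7:-→1 7:-→0 8:+→1 11:-→0 12:+→1 13:+→2 13:+→3 13:+→4 … peak 4.

4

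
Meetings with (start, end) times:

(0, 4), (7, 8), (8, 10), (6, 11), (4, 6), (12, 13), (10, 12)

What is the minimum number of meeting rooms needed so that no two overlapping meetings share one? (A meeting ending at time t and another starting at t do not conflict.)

2

Events (time:±→running): 0:+→1 4:-→0 4:+→1 6:-→0 6:+→1 7:+→2 … peak 2.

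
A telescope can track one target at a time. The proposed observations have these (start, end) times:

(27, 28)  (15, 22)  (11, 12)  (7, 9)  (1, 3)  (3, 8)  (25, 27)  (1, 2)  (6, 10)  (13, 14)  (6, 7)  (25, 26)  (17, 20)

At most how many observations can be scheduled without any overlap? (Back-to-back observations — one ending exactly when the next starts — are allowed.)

Greedy by earliest finish: after sorting by end time, pick each interval compatible with the last pick.
Sorted by end: (1,2)  (1,3)  (6,7)  (3,8)  (7,9)  (6,10)  (11,12)  (13,14)  (17,20)  (15,22)  (25,26)  (25,27)  (27,28)
take (1,2); take (6,7); take (7,9); take (11,12); take (13,14); take (17,20); take (25,26); take (27,28).
Selected 8 observations.

8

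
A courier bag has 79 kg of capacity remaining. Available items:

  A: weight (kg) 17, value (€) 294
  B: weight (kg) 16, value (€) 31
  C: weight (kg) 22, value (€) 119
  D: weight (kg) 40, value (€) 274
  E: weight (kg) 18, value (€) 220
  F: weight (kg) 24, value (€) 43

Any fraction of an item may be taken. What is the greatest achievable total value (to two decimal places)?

Greedy by value/weight ratio, highest first.
Order: A (294/17=17.29) > E (220/18=12.22) > D (274/40=6.85) > C (119/22=5.41) > B (31/16=1.94) > F (43/24=1.79)
Fill: take A (17 @ 294) → take E (18 @ 220) → take D (40 @ 274) → take 4/22 of C → 21.64; 79/79 used.
Total value = 809.64

809.64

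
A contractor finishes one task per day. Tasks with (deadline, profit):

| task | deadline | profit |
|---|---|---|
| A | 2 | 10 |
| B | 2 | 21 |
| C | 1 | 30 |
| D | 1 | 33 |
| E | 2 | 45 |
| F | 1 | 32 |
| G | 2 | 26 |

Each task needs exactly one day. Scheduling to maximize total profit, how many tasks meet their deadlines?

2

Profit order: E=45 D=33 F=32 C=30 G=26 B=21 A=10
Assign: E→slot 2, D→slot 1, F skipped, C skipped, G skipped, B skipped, A skipped.
Slots: [1:D] [2:E]
2 of 7 scheduled.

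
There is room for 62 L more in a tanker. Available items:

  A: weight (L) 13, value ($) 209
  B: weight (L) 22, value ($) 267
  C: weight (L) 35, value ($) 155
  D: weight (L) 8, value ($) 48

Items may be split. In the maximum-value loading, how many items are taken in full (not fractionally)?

3

Sort by value per unit weight and fill in that order.
Ratios (sorted): A 16.08, B 12.14, D 6.00, C 4.43
take A (13 @ 209); take B (22 @ 267); take D (8 @ 48); take 19/35 of C → 84.14. Capacity used 62/62.
3 item(s) taken whole; one partial (take 19/35 of C).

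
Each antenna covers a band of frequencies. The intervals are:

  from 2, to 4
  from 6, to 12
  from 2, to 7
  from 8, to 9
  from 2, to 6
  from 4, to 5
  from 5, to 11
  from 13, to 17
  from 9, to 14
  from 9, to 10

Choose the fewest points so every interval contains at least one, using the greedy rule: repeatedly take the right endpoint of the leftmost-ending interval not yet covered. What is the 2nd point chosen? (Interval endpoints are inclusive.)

Sorted: [2,4] [4,5] [2,6] [2,7] [8,9] [9,10] [5,11] [6,12] [9,14] [13,17]
{[2,4],[4,5],[2,6],[2,7]} hit by 4; {[8,9],[9,10],[5,11],[6,12],[9,14]} hit by 9; {[13,17]} hit by 17.
Points: 4, 9, 17 (3 total).

9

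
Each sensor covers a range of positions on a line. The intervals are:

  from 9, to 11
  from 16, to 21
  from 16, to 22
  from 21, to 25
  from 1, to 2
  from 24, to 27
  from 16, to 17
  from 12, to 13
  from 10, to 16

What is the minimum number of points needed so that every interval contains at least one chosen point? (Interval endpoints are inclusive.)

Sort by right endpoint; whenever an interval is uncovered, place a point at its right end.
Sorted: [1,2] [9,11] [12,13] [10,16] [16,17] [16,21] [16,22] [21,25] [24,27]
{[1,2]} hit by 2; {[9,11]} hit by 11; {[12,13],[10,16]} hit by 13; {[16,17],[16,21],[16,22]} hit by 17; {[21,25],[24,27]} hit by 25.
Points: 2, 11, 13, 17, 25 (5 total).

5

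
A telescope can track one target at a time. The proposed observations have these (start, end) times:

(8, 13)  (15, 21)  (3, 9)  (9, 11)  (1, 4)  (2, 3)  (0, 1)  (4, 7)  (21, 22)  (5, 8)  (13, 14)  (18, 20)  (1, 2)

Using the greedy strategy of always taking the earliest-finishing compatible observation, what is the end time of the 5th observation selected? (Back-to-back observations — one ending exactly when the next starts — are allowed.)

11

Sort by end time and greedily take each interval whose start is ≥ the last chosen end.
Sorted by end: (0,1)  (1,2)  (2,3)  (1,4)  (4,7)  (5,8)  (3,9)  (9,11)  (8,13)  (13,14)  (18,20)  (15,21)  (21,22)
take (0,1); take (1,2); take (2,3); take (4,7); skip (5,8); take (9,11); skip (8,13); take (13,14); take (18,20); skip (15,21); take (21,22).
Selected: (0,1) (1,2) (2,3) (4,7) (9,11) (13,14) (18,20) (21,22)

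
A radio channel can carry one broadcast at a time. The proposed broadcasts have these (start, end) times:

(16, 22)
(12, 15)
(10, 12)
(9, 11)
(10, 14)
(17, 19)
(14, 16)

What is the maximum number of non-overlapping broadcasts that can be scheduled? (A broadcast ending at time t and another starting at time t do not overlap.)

3

Sorted by end: (9,11)  (10,12)  (10,14)  (12,15)  (14,16)  (17,19)  (16,22)
take (9,11); skip (10,12); take (12,15); skip (14,16); take (17,19).
Selected 3 broadcasts.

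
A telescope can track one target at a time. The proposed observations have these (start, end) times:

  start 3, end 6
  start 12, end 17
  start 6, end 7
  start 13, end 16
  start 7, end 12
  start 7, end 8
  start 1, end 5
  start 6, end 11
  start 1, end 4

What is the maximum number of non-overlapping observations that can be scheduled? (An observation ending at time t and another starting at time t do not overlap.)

Sorted by end: (1,4)  (1,5)  (3,6)  (6,7)  (7,8)  (6,11)  (7,12)  (13,16)  (12,17)
take (1,4); skip (1,5); take (6,7); take (7,8); skip (7,12); take (13,16).
Selected 4 observations.

4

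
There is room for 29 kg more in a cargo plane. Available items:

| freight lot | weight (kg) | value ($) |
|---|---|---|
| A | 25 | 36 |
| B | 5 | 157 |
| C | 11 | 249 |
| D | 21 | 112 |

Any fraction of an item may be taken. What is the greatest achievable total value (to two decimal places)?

475.33

Ratios (sorted): B 31.40, C 22.64, D 5.33, A 1.44
take B (5 @ 157); take C (11 @ 249); take 13/21 of D → 69.33. Capacity used 29/29.
Total value = 475.33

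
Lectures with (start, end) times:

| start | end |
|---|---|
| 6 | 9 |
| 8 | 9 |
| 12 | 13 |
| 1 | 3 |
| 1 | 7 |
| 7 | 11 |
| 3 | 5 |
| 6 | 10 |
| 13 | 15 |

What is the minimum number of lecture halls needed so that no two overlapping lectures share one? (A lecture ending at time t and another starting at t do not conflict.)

4

The answer is the maximum number of intervals overlapping at any instant.
starts: [1, 1, 3, 6, 6, 7, 8, 12, 13]
ends:   [3, 5, 7, 9, 9, 10, 11, 13, 15]
s1→1 s1→2 e3→1 s3→2 e5→1 s6→2 s6→3 e7→2 s7→3 s8→4  — peak 4.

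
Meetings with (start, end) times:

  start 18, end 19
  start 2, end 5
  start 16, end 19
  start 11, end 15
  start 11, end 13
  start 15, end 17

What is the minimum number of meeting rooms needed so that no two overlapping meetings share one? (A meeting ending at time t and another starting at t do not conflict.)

Count concurrent intervals with a sweep; the peak is the room count.
Events (time:±→running): 2:+→1 5:-→0 11:+→1 11:+→2 … peak 2.

2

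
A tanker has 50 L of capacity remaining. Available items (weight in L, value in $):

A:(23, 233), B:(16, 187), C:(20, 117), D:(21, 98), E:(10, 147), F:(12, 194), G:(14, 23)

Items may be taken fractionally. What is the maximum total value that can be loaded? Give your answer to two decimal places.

649.57

Greedy by value/weight ratio, highest first.
Ratios (sorted): F 16.17, E 14.70, B 11.69, A 10.13, C 5.85, D 4.67, G 1.64
take F (12 @ 194); take E (10 @ 147); take B (16 @ 187); take 12/23 of A → 121.57. Capacity used 50/50.
Total value = 649.57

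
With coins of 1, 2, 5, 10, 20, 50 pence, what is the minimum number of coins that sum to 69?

5

Use the largest denomination that fits, subtract, and repeat.
69 − 1×50→19 − 1×10→9 − 1×5→4 − 2×2→0
Total coins = 1 + 1 + 1 + 2 = 5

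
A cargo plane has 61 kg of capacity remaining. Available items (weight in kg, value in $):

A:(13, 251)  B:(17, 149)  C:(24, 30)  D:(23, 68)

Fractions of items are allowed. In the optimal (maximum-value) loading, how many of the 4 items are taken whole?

3

Sort by value per unit weight and fill in that order.
Ratios (sorted): A 19.31, B 8.76, D 2.96, C 1.25
take A (13 @ 251); take B (17 @ 149); take D (23 @ 68); take 8/24 of C → 10.00. Capacity used 61/61.
3 item(s) taken whole; one partial (take 8/24 of C).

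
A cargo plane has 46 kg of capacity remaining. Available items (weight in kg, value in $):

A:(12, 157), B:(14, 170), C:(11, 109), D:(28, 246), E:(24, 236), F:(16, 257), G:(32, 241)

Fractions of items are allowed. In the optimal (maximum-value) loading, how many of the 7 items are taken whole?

Order: F (257/16=16.06) > A (157/12=13.08) > B (170/14=12.14) > C (109/11=9.91) > E (236/24=9.83) > D (246/28=8.79) > G (241/32=7.53)
Fill: take F (16 @ 257) → take A (12 @ 157) → take B (14 @ 170) → take 4/11 of C → 39.64; 46/46 used.
3 item(s) taken whole; one partial (take 4/11 of C).

3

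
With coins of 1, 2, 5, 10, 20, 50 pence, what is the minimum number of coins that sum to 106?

4

106 = 2×50 + 1×5 + 1×1
Total coins = 2 + 1 + 1 = 4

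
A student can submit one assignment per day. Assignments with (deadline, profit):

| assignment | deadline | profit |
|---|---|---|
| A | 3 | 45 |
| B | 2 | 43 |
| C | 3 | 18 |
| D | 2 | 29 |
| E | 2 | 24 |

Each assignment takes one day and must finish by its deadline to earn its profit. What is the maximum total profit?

117

Profit order: A=45 B=43 D=29 E=24 C=18
Assign: A→slot 3, B→slot 2, D→slot 1, E skipped, C skipped.
Slots: [1:D] [2:B] [3:A]
Profit = 29 + 43 + 45 = 117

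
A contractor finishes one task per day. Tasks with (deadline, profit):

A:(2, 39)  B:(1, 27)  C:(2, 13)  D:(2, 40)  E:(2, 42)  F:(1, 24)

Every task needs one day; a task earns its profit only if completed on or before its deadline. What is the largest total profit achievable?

Profit order: E=42 D=40 A=39 B=27 F=24 C=13
Assign: E→slot 2, D→slot 1, A skipped, B skipped, F skipped, C skipped.
Slots: [1:D] [2:E]
Profit = 40 + 42 = 82

82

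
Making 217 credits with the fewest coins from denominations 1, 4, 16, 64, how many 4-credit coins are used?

217 − 3×64→25 − 1×16→9 − 2×4→1 − 1×1→0
Count of 4: 2

2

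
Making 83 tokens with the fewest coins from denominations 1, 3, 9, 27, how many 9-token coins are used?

Use the largest denomination that fits, subtract, and repeat.
83 − 3×27→2 − 2×1→0
Count of 9: 0

0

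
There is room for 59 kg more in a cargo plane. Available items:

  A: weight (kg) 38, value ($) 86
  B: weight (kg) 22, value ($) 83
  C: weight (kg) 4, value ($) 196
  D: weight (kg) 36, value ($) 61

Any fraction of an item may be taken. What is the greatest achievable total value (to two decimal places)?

353.68

Order: C (196/4=49.00) > B (83/22=3.77) > A (86/38=2.26) > D (61/36=1.69)
Fill: take C (4 @ 196) → take B (22 @ 83) → take 33/38 of A → 74.68; 59/59 used.
Total value = 353.68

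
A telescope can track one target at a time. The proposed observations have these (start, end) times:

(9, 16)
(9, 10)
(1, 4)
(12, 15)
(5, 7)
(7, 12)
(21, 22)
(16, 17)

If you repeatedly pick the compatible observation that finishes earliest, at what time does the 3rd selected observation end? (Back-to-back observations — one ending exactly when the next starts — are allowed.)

Sort by end time and greedily take each interval whose start is ≥ the last chosen end.
Sorted by end: (1,4)  (5,7)  (9,10)  (7,12)  (12,15)  (9,16)  (16,17)  (21,22)
take (1,4); take (5,7); take (9,10); take (12,15); take (16,17); take (21,22).
Selected: (1,4) (5,7) (9,10) (12,15) (16,17) (21,22)

10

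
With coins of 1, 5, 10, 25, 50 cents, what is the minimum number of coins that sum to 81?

4

81 − 1×50→31 − 1×25→6 − 1×5→1 − 1×1→0
Total coins = 1 + 1 + 1 + 1 = 4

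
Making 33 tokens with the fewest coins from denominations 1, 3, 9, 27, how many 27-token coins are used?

1

Greedy: take as many of the largest coin as possible, then repeat with the remainder.
33 = 1×27 + 2×3
Count of 27: 1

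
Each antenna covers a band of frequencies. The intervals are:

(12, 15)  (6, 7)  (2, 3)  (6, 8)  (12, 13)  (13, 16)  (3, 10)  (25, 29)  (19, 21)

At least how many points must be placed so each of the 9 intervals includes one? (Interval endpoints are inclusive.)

By right end: [2,3]  [6,7]  [6,8]  [3,10]  [12,13]  [12,15]  [13,16]  [19,21]  [25,29]
[2,3] uncovered → point at 3; [6,7] uncovered → point at 7; [12,13] uncovered → point at 13; [19,21] uncovered → point at 21; [25,29] uncovered → point at 29.
Points: 3, 7, 13, 21, 29 (5 total).

5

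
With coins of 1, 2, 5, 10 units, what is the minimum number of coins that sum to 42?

5

42 − 4×10→2 − 1×2→0
Total coins = 4 + 1 = 5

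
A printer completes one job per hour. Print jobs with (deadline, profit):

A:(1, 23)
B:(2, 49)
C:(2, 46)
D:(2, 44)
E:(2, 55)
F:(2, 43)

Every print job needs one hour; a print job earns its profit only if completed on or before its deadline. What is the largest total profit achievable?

104

Profit order: E=55 B=49 C=46 D=44 F=43 A=23
Assign: E→slot 2, B→slot 1, C skipped, D skipped, F skipped, A skipped.
Slots: [1:B] [2:E]
Profit = 49 + 55 = 104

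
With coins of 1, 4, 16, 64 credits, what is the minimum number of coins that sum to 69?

3

69 − 1×64→5 − 1×4→1 − 1×1→0
Total coins = 1 + 1 + 1 = 3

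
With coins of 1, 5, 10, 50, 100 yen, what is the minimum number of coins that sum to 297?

297 = 2×100 + 1×50 + 4×10 + 1×5 + 2×1
Total coins = 2 + 1 + 4 + 1 + 2 = 10

10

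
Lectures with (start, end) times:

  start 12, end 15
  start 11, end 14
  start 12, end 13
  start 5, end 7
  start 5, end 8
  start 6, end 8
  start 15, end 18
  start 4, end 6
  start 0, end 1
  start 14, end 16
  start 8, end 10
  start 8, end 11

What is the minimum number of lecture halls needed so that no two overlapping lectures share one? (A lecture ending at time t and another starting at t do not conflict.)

Count concurrent intervals with a sweep; the peak is the room count.
starts: [0, 4, 5, 5, 6, 8, 8, 11, 12, 12, 14, 15]
ends:   [1, 6, 7, 8, 8, 10, 11, 13, 14, 15, 16, 18]
s0→1 e1→0 s4→1 s5→2 s5→3  — peak 3.

3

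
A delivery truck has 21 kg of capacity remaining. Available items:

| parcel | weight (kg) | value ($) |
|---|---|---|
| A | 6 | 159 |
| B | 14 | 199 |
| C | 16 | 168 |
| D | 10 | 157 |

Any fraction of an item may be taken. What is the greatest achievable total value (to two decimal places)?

387.07

Greedy by value/weight ratio, highest first.
Ratios (sorted): A 26.50, D 15.70, B 14.21, C 10.50
take A (6 @ 159); take D (10 @ 157); take 5/14 of B → 71.07. Capacity used 21/21.
Total value = 387.07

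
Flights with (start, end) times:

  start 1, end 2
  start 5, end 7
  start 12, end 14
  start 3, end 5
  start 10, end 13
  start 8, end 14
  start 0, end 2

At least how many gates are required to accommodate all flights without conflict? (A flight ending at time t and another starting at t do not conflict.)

Events (time:±→running): 0:+→1 1:+→2 2:-→1 2:-→0 3:+→1 5:-→0 5:+→1 7:-→0 8:+→1 10:+→2 12:+→3 … peak 3.

3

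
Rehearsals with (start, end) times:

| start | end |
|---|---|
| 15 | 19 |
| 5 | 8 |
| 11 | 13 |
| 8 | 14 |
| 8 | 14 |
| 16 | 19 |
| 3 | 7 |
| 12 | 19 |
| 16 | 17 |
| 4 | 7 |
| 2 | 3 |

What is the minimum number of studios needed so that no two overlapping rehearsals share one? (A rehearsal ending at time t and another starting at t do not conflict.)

4

Count concurrent intervals with a sweep; the peak is the room count.
Events (time:±→running): 2:+→1 3:-→0 3:+→1 4:+→2 5:+→3 7:-→2 7:-→1 8:-→0 8:+→1 8:+→2 11:+→3 12:+→4 … peak 4.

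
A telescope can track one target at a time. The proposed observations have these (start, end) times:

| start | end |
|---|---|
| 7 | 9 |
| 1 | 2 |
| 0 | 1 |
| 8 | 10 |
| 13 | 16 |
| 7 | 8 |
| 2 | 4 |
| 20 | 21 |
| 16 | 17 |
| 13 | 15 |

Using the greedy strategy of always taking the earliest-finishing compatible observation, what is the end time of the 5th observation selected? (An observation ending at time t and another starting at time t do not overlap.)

Sorted by end: (0,1)  (1,2)  (2,4)  (7,8)  (7,9)  (8,10)  (13,15)  (13,16)  (16,17)  (20,21)
take (0,1); take (1,2); take (2,4); take (7,8); skip (7,9); take (8,10); take (13,15); skip (13,16); take (16,17); take (20,21).
Selected: (0,1) (1,2) (2,4) (7,8) (8,10) (13,15) (16,17) (20,21)

10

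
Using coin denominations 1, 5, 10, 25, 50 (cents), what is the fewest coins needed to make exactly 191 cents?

7

Greedy: take as many of the largest coin as possible, then repeat with the remainder.
191 − 3×50→41 − 1×25→16 − 1×10→6 − 1×5→1 − 1×1→0
Total coins = 3 + 1 + 1 + 1 + 1 = 7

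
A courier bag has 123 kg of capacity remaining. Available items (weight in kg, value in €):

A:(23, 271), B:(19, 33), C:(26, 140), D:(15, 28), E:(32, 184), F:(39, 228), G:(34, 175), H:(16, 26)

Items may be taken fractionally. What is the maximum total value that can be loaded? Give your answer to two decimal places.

Greedy by value/weight ratio, highest first.
Order: A (271/23=11.78) > F (228/39=5.85) > E (184/32=5.75) > C (140/26=5.38) > G (175/34=5.15) > D (28/15=1.87) > B (33/19=1.74) > H (26/16=1.62)
Fill: take A (23 @ 271) → take F (39 @ 228) → take E (32 @ 184) → take C (26 @ 140) → take 3/34 of G → 15.44; 123/123 used.
Total value = 838.44

838.44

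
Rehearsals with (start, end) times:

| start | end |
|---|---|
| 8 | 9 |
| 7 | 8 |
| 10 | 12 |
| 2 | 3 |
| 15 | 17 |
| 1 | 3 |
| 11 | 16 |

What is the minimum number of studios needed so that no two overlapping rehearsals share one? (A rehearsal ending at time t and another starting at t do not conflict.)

Count concurrent intervals with a sweep; the peak is the room count.
Events (time:±→running): 1:+→1 2:+→2 … peak 2.

2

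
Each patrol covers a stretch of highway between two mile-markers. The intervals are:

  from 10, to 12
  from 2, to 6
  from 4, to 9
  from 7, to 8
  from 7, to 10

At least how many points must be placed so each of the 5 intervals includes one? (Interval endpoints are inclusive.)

Sort by right endpoint; whenever an interval is uncovered, place a point at its right end.
By right end: [2,6]  [7,8]  [4,9]  [7,10]  [10,12]
[2,6] uncovered → point at 6; [7,8] uncovered → point at 8; [10,12] uncovered → point at 12.
Points: 6, 8, 12 (3 total).

3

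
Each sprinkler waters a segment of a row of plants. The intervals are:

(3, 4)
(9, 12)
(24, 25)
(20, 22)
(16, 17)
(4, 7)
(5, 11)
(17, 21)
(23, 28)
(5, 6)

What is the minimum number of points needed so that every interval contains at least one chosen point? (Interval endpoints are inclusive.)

6

Sorted: [3,4] [5,6] [4,7] [5,11] [9,12] [16,17] [17,21] [20,22] [24,25] [23,28]
{[3,4]} hit by 4; {[5,6],[4,7],[5,11]} hit by 6; {[9,12]} hit by 12; {[16,17],[17,21]} hit by 17; {[20,22]} hit by 22; {[24,25],[23,28]} hit by 25.
Points: 4, 6, 12, 17, 22, 25 (6 total).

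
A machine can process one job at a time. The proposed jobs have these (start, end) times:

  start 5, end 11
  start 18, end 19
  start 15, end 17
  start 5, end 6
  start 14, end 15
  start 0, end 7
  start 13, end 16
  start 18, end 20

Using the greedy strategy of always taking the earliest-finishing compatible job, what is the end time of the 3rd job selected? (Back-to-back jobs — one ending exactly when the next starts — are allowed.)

By end time: (5,6), (0,7), (5,11), (14,15), (13,16), (15,17), (18,19), (18,20).
Pick (5,6); next start ≥ 6 → (14,15); next start ≥ 15 → (15,17); next start ≥ 17 → (18,19).
Selected: (5,6) (14,15) (15,17) (18,19)

17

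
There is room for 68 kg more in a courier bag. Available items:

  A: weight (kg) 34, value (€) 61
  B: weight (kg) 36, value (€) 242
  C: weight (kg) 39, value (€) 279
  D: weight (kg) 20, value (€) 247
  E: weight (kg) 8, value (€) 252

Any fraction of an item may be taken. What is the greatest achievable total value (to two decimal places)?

Order: E (252/8=31.50) > D (247/20=12.35) > C (279/39=7.15) > B (242/36=6.72) > A (61/34=1.79)
Fill: take E (8 @ 252) → take D (20 @ 247) → take C (39 @ 279) → take 1/36 of B → 6.72; 68/68 used.
Total value = 784.72

784.72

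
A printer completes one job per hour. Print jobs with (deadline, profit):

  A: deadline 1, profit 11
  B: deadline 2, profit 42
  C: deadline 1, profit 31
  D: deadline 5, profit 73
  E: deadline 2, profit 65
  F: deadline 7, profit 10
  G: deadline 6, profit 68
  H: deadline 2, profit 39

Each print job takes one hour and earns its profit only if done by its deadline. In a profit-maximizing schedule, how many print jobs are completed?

5

Take jobs in profit order; each goes to the latest open slot no later than its deadline.
By profit: D(d5,73), G(d6,68), E(d2,65), B(d2,42), H(d2,39), C(d1,31), A(d1,11), F(d7,10)
D→slot 5; G→slot 6; E→slot 2; B→slot 1; H skipped; C skipped; A skipped; F→slot 7.
5 of 8 scheduled.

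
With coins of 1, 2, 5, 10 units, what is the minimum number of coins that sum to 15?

15 − 1×10→5 − 1×5→0
Total coins = 1 + 1 = 2

2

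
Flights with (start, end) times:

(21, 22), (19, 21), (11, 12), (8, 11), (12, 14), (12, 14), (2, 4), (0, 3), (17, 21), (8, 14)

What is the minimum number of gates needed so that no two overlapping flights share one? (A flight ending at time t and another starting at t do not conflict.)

The answer is the maximum number of intervals overlapping at any instant.
starts: [0, 2, 8, 8, 11, 12, 12, 17, 19, 21]
ends:   [3, 4, 11, 12, 14, 14, 14, 21, 21, 22]
s0→1 s2→2 e3→1 e4→0 s8→1 s8→2 e11→1 s11→2 e12→1 s12→2 s12→3  — peak 3.

3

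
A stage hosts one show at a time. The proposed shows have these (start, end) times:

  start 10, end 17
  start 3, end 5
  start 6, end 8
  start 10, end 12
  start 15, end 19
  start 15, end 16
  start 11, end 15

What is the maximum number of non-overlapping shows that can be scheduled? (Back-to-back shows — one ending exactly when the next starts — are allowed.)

By end time: (3,5), (6,8), (10,12), (11,15), (15,16), (10,17), (15,19).
Pick (3,5); next start ≥ 5 → (6,8); next start ≥ 8 → (10,12); next start ≥ 12 → (15,16).
Selected 4 shows.

4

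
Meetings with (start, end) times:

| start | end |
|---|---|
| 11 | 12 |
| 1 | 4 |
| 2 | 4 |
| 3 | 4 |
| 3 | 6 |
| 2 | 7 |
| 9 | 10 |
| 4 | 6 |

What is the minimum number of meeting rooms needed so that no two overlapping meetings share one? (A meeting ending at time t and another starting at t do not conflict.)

5

starts: [1, 2, 2, 3, 3, 4, 9, 11]
ends:   [4, 4, 4, 6, 6, 7, 10, 12]
s1→1 s2→2 s2→3 s3→4 s3→5  — peak 5.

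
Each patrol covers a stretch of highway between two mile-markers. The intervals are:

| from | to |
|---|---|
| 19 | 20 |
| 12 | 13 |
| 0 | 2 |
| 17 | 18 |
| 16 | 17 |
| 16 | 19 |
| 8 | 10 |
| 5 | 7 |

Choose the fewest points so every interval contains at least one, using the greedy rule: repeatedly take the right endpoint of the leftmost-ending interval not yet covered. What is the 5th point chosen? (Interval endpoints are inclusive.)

Process intervals by earliest right end; each time one isn't hit yet, stab at its right endpoint.
By right end: [0,2]  [5,7]  [8,10]  [12,13]  [16,17]  [17,18]  [16,19]  [19,20]
[0,2] uncovered → point at 2; [5,7] uncovered → point at 7; [8,10] uncovered → point at 10; [12,13] uncovered → point at 13; [16,17] uncovered → point at 17; [19,20] uncovered → point at 20.
Points: 2, 7, 10, 13, 17, 20 (6 total).

17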